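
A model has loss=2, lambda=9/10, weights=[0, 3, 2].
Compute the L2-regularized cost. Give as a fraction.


L2 sq norm = sum(w^2) = 13. J = 2 + 9/10 * 13 = 137/10.

137/10


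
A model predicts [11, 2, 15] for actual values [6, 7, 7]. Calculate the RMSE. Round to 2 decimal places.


MSE = 38.0000. RMSE = sqrt(38.0000) = 6.16.

6.16


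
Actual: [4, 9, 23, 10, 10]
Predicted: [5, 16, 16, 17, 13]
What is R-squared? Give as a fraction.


Mean(y) = 56/5. SS_res = 157. SS_tot = 994/5. R^2 = 1 - 157/(994/5) = 209/994.

209/994


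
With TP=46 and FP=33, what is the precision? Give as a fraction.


Precision = TP / (TP + FP) = 46 / 79 = 46/79.

46/79


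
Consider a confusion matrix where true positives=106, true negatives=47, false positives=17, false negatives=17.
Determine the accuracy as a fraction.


Accuracy = (TP + TN) / (TP + TN + FP + FN) = (106 + 47) / 187 = 9/11.

9/11


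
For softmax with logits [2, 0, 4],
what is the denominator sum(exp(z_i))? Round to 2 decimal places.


Denom = e^2=7.3891 + e^0=1.0000 + e^4=54.5982. Sum = 62.9873, which rounds to 62.99.

62.99


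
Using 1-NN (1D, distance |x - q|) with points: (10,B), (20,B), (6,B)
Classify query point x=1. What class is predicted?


Distances: |10-1|=9, |20-1|=19, |6-1|=5. 1 nearest: (6,B). Counts: {'B': 1}. Majority class: B.

B


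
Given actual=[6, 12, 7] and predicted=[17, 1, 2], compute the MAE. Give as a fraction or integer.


MAE = (1/3) * (|6-17|=11 + |12-1|=11 + |7-2|=5). Sum = 27. MAE = 9.

9


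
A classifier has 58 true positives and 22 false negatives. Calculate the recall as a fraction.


Recall = TP / (TP + FN) = 58 / 80 = 29/40.

29/40


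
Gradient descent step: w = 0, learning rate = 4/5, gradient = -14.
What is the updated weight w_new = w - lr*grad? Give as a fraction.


w_new = 0 - 4/5 * -14 = 0 - -56/5 = 56/5.

56/5


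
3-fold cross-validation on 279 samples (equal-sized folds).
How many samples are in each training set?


Each validation fold has 279/3 = 93 samples. Training set = 279 - 93 = 186.

186


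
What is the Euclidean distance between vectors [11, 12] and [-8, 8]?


d = sqrt(sum of squared differences). (11--8)^2=361, (12-8)^2=16. Sum = 377.

sqrt(377)


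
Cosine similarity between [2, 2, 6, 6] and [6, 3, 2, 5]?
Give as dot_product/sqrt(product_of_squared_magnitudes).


dot = 60. |a|^2 = 80, |b|^2 = 74. cos = 60/sqrt(5920).

60/sqrt(5920)


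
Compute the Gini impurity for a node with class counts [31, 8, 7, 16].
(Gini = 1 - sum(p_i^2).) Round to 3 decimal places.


Total = 62. Proportions: 31/62, 8/62, 7/62, 16/62. sum(p_i^2) = 0.3460. Gini = 1 - 0.3460 = 0.6540, which rounds to 0.654.

0.654


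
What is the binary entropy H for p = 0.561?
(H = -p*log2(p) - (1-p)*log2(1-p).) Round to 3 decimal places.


H = -0.561*log2(0.561) - 0.439*log2(0.439) = 0.989.

0.989


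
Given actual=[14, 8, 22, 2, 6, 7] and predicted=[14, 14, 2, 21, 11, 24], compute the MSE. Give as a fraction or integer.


MSE = (1/6) * ((14-14)^2=0 + (8-14)^2=36 + (22-2)^2=400 + (2-21)^2=361 + (6-11)^2=25 + (7-24)^2=289). Sum = 1111. MSE = 1111/6.

1111/6


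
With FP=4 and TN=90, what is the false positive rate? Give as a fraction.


FPR = FP / (FP + TN) = 4 / 94 = 2/47.

2/47


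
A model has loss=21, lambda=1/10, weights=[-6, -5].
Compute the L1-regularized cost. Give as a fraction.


L1 norm = sum(|w|) = 11. J = 21 + 1/10 * 11 = 221/10.

221/10


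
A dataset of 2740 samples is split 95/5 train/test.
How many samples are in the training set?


Test set = 2740 * 5% = 137. Training set = 2740 - 137 = 2603.

2603


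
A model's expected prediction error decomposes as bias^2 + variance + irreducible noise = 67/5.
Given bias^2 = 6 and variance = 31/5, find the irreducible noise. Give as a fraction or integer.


Total error = bias^2 + variance + irreducible noise. So irreducible noise = 67/5 - 6 - 31/5 = 6/5.

6/5


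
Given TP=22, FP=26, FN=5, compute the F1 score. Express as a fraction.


Precision = 22/48 = 11/24. Recall = 22/27 = 22/27. F1 = 2*P*R/(P+R) = 44/75.

44/75


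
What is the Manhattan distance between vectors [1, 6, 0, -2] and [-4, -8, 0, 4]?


d = sum of absolute differences: |1--4|=5 + |6--8|=14 + |0-0|=0 + |-2-4|=6 = 25.

25


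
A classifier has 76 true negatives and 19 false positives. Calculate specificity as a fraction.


Specificity = TN / (TN + FP) = 76 / 95 = 4/5.

4/5


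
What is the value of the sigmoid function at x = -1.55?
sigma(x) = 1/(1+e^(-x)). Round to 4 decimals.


sigma(-1.55) = 1/(1+e^(1.55)) = 1/(1+4.711470) = 1/5.711470 = 0.1751.

0.1751


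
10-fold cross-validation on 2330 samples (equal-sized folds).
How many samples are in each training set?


Each validation fold has 2330/10 = 233 samples. Training set = 2330 - 233 = 2097.

2097


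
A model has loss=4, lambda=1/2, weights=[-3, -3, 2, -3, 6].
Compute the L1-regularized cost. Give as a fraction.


L1 norm = sum(|w|) = 17. J = 4 + 1/2 * 17 = 25/2.

25/2


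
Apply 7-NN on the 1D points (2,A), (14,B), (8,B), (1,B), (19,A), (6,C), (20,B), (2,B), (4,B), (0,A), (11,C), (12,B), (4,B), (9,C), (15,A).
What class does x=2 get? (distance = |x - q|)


Distances: |2-2|=0, |14-2|=12, |8-2|=6, |1-2|=1, |19-2|=17, |6-2|=4, |20-2|=18, |2-2|=0, |4-2|=2, |0-2|=2, |11-2|=9, |12-2|=10, |4-2|=2, |9-2|=7, |15-2|=13. 7 nearest: (2,A), (2,B), (1,B), (0,A), (4,B), (4,B), (6,C). Counts: {'A': 2, 'B': 4, 'C': 1}. Majority class: B.

B


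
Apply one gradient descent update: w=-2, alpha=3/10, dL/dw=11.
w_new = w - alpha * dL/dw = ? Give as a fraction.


w_new = -2 - 3/10 * 11 = -2 - 33/10 = -53/10.

-53/10


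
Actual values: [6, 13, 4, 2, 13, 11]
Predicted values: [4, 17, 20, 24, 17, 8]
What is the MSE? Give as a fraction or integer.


MSE = (1/6) * ((6-4)^2=4 + (13-17)^2=16 + (4-20)^2=256 + (2-24)^2=484 + (13-17)^2=16 + (11-8)^2=9). Sum = 785. MSE = 785/6.

785/6


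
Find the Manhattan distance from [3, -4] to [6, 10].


d = sum of absolute differences: |3-6|=3 + |-4-10|=14 = 17.

17


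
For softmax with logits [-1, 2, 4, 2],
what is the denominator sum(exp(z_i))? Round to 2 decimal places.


Denom = e^-1=0.3679 + e^2=7.3891 + e^4=54.5982 + e^2=7.3891. Sum = 69.7443, which rounds to 69.74.

69.74


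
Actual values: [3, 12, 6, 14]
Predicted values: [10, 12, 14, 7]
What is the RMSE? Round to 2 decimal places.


MSE = 40.5000. RMSE = sqrt(40.5000) = 6.36.

6.36


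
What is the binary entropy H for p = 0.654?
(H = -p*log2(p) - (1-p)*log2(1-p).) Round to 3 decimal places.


H = -0.654*log2(0.654) - 0.346*log2(0.346) = 0.930.

0.930


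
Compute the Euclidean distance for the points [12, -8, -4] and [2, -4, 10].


d = sqrt(sum of squared differences). (12-2)^2=100, (-8--4)^2=16, (-4-10)^2=196. Sum = 312.

sqrt(312)


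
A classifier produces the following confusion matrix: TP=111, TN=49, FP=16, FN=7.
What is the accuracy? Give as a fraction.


Accuracy = (TP + TN) / (TP + TN + FP + FN) = (111 + 49) / 183 = 160/183.

160/183


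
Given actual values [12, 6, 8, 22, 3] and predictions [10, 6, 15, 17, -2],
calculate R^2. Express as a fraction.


Mean(y) = 51/5. SS_res = 103. SS_tot = 1084/5. R^2 = 1 - 103/(1084/5) = 569/1084.

569/1084


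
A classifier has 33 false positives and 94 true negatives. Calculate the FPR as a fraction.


FPR = FP / (FP + TN) = 33 / 127 = 33/127.

33/127


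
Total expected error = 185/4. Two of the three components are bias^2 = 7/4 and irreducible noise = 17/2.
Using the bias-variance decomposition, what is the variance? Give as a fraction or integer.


Total error = bias^2 + variance + irreducible noise. So variance = 185/4 - 7/4 - 17/2 = 36.

36


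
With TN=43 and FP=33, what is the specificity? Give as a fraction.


Specificity = TN / (TN + FP) = 43 / 76 = 43/76.

43/76


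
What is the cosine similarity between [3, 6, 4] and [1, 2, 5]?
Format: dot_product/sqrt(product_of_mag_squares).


dot = 35. |a|^2 = 61, |b|^2 = 30. cos = 35/sqrt(1830).

35/sqrt(1830)


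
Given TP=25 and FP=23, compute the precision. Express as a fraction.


Precision = TP / (TP + FP) = 25 / 48 = 25/48.

25/48


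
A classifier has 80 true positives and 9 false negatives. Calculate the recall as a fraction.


Recall = TP / (TP + FN) = 80 / 89 = 80/89.

80/89


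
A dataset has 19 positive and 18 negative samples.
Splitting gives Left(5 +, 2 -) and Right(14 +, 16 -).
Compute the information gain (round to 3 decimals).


H(parent) = 0.9995. H(left) = 0.8631, H(right) = 0.9968. Weighted = (7/37)*0.8631 + (30/37)*0.9968 = 0.9715. IG = 0.9995 - 0.9715 = 0.0280, which rounds to 0.028.

0.028


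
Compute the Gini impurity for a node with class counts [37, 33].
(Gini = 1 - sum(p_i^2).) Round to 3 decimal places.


Total = 70. Proportions: 37/70, 33/70. sum(p_i^2) = 0.5016. Gini = 1 - 0.5016 = 0.4984, which rounds to 0.498.

0.498


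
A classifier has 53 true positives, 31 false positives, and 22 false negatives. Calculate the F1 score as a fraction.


Precision = 53/84 = 53/84. Recall = 53/75 = 53/75. F1 = 2*P*R/(P+R) = 2/3.

2/3


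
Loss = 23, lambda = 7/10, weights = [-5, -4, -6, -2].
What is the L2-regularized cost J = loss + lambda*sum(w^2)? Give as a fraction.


L2 sq norm = sum(w^2) = 81. J = 23 + 7/10 * 81 = 797/10.

797/10


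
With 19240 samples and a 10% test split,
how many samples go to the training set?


Test set = 19240 * 10% = 1924. Training set = 19240 - 1924 = 17316.

17316


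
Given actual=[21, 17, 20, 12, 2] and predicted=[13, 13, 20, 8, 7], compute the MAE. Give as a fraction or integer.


MAE = (1/5) * (|21-13|=8 + |17-13|=4 + |20-20|=0 + |12-8|=4 + |2-7|=5). Sum = 21. MAE = 21/5.

21/5


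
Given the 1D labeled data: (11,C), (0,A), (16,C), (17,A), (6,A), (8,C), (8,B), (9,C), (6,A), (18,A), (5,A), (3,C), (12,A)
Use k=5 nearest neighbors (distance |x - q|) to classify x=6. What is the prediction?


Distances: |11-6|=5, |0-6|=6, |16-6|=10, |17-6|=11, |6-6|=0, |8-6|=2, |8-6|=2, |9-6|=3, |6-6|=0, |18-6|=12, |5-6|=1, |3-6|=3, |12-6|=6. 5 nearest: (6,A), (6,A), (5,A), (8,B), (8,C). Counts: {'A': 3, 'B': 1, 'C': 1}. Majority class: A.

A


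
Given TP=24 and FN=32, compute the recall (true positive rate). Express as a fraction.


Recall = TP / (TP + FN) = 24 / 56 = 3/7.

3/7


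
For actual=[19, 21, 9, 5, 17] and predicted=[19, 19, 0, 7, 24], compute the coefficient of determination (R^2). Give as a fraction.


Mean(y) = 71/5. SS_res = 138. SS_tot = 944/5. R^2 = 1 - 138/(944/5) = 127/472.

127/472


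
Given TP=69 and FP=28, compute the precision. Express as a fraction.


Precision = TP / (TP + FP) = 69 / 97 = 69/97.

69/97


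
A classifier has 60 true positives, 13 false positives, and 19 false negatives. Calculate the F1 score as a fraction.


Precision = 60/73 = 60/73. Recall = 60/79 = 60/79. F1 = 2*P*R/(P+R) = 15/19.

15/19


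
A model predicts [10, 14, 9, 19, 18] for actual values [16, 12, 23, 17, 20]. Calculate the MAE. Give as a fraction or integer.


MAE = (1/5) * (|16-10|=6 + |12-14|=2 + |23-9|=14 + |17-19|=2 + |20-18|=2). Sum = 26. MAE = 26/5.

26/5


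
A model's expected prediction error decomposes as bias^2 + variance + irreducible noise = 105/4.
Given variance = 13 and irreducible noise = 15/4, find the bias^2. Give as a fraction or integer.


Total error = bias^2 + variance + irreducible noise. So bias^2 = 105/4 - 13 - 15/4 = 19/2.

19/2


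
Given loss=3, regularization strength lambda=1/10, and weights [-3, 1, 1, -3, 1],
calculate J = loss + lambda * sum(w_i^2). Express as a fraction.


L2 sq norm = sum(w^2) = 21. J = 3 + 1/10 * 21 = 51/10.

51/10


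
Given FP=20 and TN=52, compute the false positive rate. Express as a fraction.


FPR = FP / (FP + TN) = 20 / 72 = 5/18.

5/18


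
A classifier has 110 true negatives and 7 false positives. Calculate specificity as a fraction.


Specificity = TN / (TN + FP) = 110 / 117 = 110/117.

110/117


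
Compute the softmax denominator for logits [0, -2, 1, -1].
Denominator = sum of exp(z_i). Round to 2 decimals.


Denom = e^0=1.0000 + e^-2=0.1353 + e^1=2.7183 + e^-1=0.3679. Sum = 4.2215, which rounds to 4.22.

4.22


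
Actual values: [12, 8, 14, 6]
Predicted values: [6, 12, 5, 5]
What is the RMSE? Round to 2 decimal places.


MSE = 33.5000. RMSE = sqrt(33.5000) = 5.79.

5.79


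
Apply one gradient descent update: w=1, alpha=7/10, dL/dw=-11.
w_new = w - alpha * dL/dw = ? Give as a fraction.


w_new = 1 - 7/10 * -11 = 1 - -77/10 = 87/10.

87/10


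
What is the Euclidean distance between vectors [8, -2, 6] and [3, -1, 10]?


d = sqrt(sum of squared differences). (8-3)^2=25, (-2--1)^2=1, (6-10)^2=16. Sum = 42.

sqrt(42)


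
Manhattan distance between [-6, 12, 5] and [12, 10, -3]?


d = sum of absolute differences: |-6-12|=18 + |12-10|=2 + |5--3|=8 = 28.

28


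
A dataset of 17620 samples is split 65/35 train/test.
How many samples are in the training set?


Test set = 17620 * 35% = 6167. Training set = 17620 - 6167 = 11453.

11453


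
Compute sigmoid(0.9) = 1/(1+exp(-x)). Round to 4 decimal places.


sigma(0.9) = 1/(1+e^(-0.9)) = 1/(1+0.406570) = 1/1.406570 = 0.7109.

0.7109


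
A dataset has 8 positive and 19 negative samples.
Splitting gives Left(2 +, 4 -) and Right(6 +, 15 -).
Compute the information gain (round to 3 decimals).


H(parent) = 0.8767. H(left) = 0.9183, H(right) = 0.8631. Weighted = (6/27)*0.9183 + (21/27)*0.8631 = 0.8754. IG = 0.8767 - 0.8754 = 0.0013, which rounds to 0.001.

0.001


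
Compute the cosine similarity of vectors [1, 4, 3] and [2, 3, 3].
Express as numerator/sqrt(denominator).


dot = 23. |a|^2 = 26, |b|^2 = 22. cos = 23/sqrt(572).

23/sqrt(572)


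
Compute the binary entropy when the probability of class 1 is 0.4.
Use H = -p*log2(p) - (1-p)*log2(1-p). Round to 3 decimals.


H = -0.4*log2(0.4) - 0.6*log2(0.6) = 0.971.

0.971


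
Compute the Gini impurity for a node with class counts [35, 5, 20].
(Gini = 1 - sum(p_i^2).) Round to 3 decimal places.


Total = 60. Proportions: 35/60, 5/60, 20/60. sum(p_i^2) = 0.4583. Gini = 1 - 0.4583 = 0.5417, which rounds to 0.542.

0.542


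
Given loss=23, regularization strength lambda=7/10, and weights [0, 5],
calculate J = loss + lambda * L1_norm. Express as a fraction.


L1 norm = sum(|w|) = 5. J = 23 + 7/10 * 5 = 53/2.

53/2


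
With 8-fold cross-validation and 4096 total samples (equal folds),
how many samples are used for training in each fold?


Each validation fold has 4096/8 = 512 samples. Training set = 4096 - 512 = 3584.

3584


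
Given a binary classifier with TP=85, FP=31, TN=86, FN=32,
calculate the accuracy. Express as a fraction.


Accuracy = (TP + TN) / (TP + TN + FP + FN) = (85 + 86) / 234 = 19/26.

19/26


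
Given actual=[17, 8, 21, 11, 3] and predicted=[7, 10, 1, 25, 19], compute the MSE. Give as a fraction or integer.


MSE = (1/5) * ((17-7)^2=100 + (8-10)^2=4 + (21-1)^2=400 + (11-25)^2=196 + (3-19)^2=256). Sum = 956. MSE = 956/5.

956/5


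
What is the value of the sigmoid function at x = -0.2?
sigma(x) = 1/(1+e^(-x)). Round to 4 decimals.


sigma(-0.2) = 1/(1+e^(0.2)) = 1/(1+1.221403) = 1/2.221403 = 0.4502.

0.4502


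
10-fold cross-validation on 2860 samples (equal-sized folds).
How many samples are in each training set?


Each validation fold has 2860/10 = 286 samples. Training set = 2860 - 286 = 2574.

2574


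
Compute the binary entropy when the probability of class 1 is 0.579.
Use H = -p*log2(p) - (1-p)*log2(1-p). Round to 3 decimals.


H = -0.579*log2(0.579) - 0.421*log2(0.421) = 0.982.

0.982


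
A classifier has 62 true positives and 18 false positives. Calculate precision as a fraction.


Precision = TP / (TP + FP) = 62 / 80 = 31/40.

31/40


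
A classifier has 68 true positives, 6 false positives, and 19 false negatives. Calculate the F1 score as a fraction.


Precision = 68/74 = 34/37. Recall = 68/87 = 68/87. F1 = 2*P*R/(P+R) = 136/161.

136/161


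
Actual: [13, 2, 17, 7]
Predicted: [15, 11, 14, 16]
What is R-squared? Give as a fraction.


Mean(y) = 39/4. SS_res = 175. SS_tot = 523/4. R^2 = 1 - 175/(523/4) = -177/523.

-177/523


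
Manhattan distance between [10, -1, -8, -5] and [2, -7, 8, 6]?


d = sum of absolute differences: |10-2|=8 + |-1--7|=6 + |-8-8|=16 + |-5-6|=11 = 41.

41


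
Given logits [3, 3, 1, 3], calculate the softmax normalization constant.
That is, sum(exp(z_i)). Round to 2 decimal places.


Denom = e^3=20.0855 + e^3=20.0855 + e^1=2.7183 + e^3=20.0855. Sum = 62.9748, which rounds to 62.97.

62.97


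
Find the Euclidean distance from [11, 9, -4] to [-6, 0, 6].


d = sqrt(sum of squared differences). (11--6)^2=289, (9-0)^2=81, (-4-6)^2=100. Sum = 470.

sqrt(470)


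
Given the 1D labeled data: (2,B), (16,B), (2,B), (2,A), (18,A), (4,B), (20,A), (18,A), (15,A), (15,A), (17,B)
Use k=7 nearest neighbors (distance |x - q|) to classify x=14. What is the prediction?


Distances: |2-14|=12, |16-14|=2, |2-14|=12, |2-14|=12, |18-14|=4, |4-14|=10, |20-14|=6, |18-14|=4, |15-14|=1, |15-14|=1, |17-14|=3. 7 nearest: (15,A), (15,A), (16,B), (17,B), (18,A), (18,A), (20,A). Counts: {'A': 5, 'B': 2}. Majority class: A.

A


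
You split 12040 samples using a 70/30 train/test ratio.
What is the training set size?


Test set = 12040 * 30% = 3612. Training set = 12040 - 3612 = 8428.

8428


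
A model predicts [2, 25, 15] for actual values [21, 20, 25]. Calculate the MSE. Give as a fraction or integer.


MSE = (1/3) * ((21-2)^2=361 + (20-25)^2=25 + (25-15)^2=100). Sum = 486. MSE = 162.

162


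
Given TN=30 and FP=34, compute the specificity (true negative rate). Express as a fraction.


Specificity = TN / (TN + FP) = 30 / 64 = 15/32.

15/32


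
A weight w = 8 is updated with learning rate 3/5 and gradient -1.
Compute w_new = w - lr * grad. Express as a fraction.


w_new = 8 - 3/5 * -1 = 8 - -3/5 = 43/5.

43/5


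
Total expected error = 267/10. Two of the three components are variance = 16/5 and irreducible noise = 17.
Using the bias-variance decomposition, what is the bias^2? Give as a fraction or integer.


Total error = bias^2 + variance + irreducible noise. So bias^2 = 267/10 - 16/5 - 17 = 13/2.

13/2


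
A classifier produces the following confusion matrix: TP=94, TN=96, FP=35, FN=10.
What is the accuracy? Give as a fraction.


Accuracy = (TP + TN) / (TP + TN + FP + FN) = (94 + 96) / 235 = 38/47.

38/47


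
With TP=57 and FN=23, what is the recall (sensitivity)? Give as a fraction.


Recall = TP / (TP + FN) = 57 / 80 = 57/80.

57/80


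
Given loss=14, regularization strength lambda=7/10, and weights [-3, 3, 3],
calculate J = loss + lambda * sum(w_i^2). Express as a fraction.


L2 sq norm = sum(w^2) = 27. J = 14 + 7/10 * 27 = 329/10.

329/10


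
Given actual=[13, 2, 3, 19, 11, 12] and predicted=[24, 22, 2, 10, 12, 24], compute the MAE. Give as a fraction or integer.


MAE = (1/6) * (|13-24|=11 + |2-22|=20 + |3-2|=1 + |19-10|=9 + |11-12|=1 + |12-24|=12). Sum = 54. MAE = 9.

9


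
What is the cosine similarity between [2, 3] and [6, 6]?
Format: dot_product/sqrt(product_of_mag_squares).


dot = 30. |a|^2 = 13, |b|^2 = 72. cos = 30/sqrt(936).

30/sqrt(936)


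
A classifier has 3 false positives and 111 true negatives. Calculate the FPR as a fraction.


FPR = FP / (FP + TN) = 3 / 114 = 1/38.

1/38


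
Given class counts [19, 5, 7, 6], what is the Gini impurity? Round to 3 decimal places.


Total = 37. Proportions: 19/37, 5/37, 7/37, 6/37. sum(p_i^2) = 0.3440. Gini = 1 - 0.3440 = 0.6560, which rounds to 0.656.

0.656


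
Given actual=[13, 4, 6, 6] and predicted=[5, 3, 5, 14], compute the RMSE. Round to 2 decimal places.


MSE = 32.5000. RMSE = sqrt(32.5000) = 5.70.

5.70


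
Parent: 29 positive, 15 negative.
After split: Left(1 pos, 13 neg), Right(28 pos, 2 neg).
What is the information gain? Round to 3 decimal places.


H(parent) = 0.9257. H(left) = 0.3712, H(right) = 0.3534. Weighted = (14/44)*0.3712 + (30/44)*0.3534 = 0.3591. IG = 0.9257 - 0.3591 = 0.5666, which rounds to 0.567.

0.567


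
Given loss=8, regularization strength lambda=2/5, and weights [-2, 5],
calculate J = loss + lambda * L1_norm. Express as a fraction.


L1 norm = sum(|w|) = 7. J = 8 + 2/5 * 7 = 54/5.

54/5


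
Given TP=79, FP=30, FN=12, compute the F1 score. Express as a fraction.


Precision = 79/109 = 79/109. Recall = 79/91 = 79/91. F1 = 2*P*R/(P+R) = 79/100.

79/100


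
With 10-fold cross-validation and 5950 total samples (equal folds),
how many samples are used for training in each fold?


Each validation fold has 5950/10 = 595 samples. Training set = 5950 - 595 = 5355.

5355


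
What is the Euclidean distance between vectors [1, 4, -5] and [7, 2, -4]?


d = sqrt(sum of squared differences). (1-7)^2=36, (4-2)^2=4, (-5--4)^2=1. Sum = 41.

sqrt(41)


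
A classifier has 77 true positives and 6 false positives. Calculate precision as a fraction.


Precision = TP / (TP + FP) = 77 / 83 = 77/83.

77/83


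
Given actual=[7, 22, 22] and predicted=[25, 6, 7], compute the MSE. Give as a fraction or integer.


MSE = (1/3) * ((7-25)^2=324 + (22-6)^2=256 + (22-7)^2=225). Sum = 805. MSE = 805/3.

805/3


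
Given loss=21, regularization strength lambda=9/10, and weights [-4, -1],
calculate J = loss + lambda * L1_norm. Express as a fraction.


L1 norm = sum(|w|) = 5. J = 21 + 9/10 * 5 = 51/2.

51/2


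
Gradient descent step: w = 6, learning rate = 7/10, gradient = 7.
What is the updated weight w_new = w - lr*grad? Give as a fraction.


w_new = 6 - 7/10 * 7 = 6 - 49/10 = 11/10.

11/10


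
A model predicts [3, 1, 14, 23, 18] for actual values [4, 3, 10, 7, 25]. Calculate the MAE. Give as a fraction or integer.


MAE = (1/5) * (|4-3|=1 + |3-1|=2 + |10-14|=4 + |7-23|=16 + |25-18|=7). Sum = 30. MAE = 6.

6


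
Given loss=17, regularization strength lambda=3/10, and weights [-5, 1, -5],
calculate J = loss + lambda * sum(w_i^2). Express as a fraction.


L2 sq norm = sum(w^2) = 51. J = 17 + 3/10 * 51 = 323/10.

323/10


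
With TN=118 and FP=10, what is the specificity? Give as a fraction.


Specificity = TN / (TN + FP) = 118 / 128 = 59/64.

59/64


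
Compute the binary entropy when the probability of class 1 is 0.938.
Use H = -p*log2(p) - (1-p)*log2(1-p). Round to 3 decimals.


H = -0.938*log2(0.938) - 0.062*log2(0.062) = 0.335.

0.335


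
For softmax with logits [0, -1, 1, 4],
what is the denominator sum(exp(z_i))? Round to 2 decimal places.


Denom = e^0=1.0000 + e^-1=0.3679 + e^1=2.7183 + e^4=54.5982. Sum = 58.6844, which rounds to 58.68.

58.68


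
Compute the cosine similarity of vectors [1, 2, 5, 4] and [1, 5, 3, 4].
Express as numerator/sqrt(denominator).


dot = 42. |a|^2 = 46, |b|^2 = 51. cos = 42/sqrt(2346).

42/sqrt(2346)


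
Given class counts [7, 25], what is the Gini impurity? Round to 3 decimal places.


Total = 32. Proportions: 7/32, 25/32. sum(p_i^2) = 0.6582. Gini = 1 - 0.6582 = 0.3418, which rounds to 0.342.

0.342


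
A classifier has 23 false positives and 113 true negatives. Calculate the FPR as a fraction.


FPR = FP / (FP + TN) = 23 / 136 = 23/136.

23/136


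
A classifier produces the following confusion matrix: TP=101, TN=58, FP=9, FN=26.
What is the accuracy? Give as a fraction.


Accuracy = (TP + TN) / (TP + TN + FP + FN) = (101 + 58) / 194 = 159/194.

159/194


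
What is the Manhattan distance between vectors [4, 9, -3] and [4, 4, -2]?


d = sum of absolute differences: |4-4|=0 + |9-4|=5 + |-3--2|=1 = 6.

6


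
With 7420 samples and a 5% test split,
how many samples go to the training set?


Test set = 7420 * 5% = 371. Training set = 7420 - 371 = 7049.

7049


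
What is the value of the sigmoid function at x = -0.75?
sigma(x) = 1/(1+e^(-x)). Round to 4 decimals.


sigma(-0.75) = 1/(1+e^(0.75)) = 1/(1+2.117000) = 1/3.117000 = 0.3208.

0.3208


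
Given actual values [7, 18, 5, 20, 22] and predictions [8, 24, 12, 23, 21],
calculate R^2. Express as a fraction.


Mean(y) = 72/5. SS_res = 96. SS_tot = 1226/5. R^2 = 1 - 96/(1226/5) = 373/613.

373/613


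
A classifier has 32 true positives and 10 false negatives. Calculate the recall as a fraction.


Recall = TP / (TP + FN) = 32 / 42 = 16/21.

16/21


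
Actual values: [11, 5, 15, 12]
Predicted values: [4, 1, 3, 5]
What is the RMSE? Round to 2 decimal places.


MSE = 64.5000. RMSE = sqrt(64.5000) = 8.03.

8.03


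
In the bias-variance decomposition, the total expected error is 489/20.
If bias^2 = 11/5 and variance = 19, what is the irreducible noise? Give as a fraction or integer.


Total error = bias^2 + variance + irreducible noise. So irreducible noise = 489/20 - 11/5 - 19 = 13/4.

13/4


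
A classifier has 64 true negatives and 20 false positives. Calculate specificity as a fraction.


Specificity = TN / (TN + FP) = 64 / 84 = 16/21.

16/21


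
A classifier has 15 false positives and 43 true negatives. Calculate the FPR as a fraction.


FPR = FP / (FP + TN) = 15 / 58 = 15/58.

15/58


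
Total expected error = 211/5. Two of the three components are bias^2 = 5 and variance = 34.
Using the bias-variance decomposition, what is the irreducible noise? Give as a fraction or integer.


Total error = bias^2 + variance + irreducible noise. So irreducible noise = 211/5 - 5 - 34 = 16/5.

16/5


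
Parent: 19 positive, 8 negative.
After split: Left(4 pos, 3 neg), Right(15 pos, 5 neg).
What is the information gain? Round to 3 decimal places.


H(parent) = 0.8767. H(left) = 0.9852, H(right) = 0.8113. Weighted = (7/27)*0.9852 + (20/27)*0.8113 = 0.8564. IG = 0.8767 - 0.8564 = 0.0203, which rounds to 0.020.

0.020


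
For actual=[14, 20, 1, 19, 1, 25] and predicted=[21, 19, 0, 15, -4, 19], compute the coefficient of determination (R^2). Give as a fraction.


Mean(y) = 40/3. SS_res = 128. SS_tot = 1552/3. R^2 = 1 - 128/(1552/3) = 73/97.

73/97


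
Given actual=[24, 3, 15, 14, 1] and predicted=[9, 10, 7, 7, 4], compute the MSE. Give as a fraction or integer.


MSE = (1/5) * ((24-9)^2=225 + (3-10)^2=49 + (15-7)^2=64 + (14-7)^2=49 + (1-4)^2=9). Sum = 396. MSE = 396/5.

396/5


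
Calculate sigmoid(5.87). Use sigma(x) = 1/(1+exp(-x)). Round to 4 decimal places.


sigma(5.87) = 1/(1+e^(-5.87)) = 1/(1+0.002823) = 1/1.002823 = 0.9972.

0.9972


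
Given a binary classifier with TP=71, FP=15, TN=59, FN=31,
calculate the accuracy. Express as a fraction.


Accuracy = (TP + TN) / (TP + TN + FP + FN) = (71 + 59) / 176 = 65/88.

65/88


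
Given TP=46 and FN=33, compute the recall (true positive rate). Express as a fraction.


Recall = TP / (TP + FN) = 46 / 79 = 46/79.

46/79


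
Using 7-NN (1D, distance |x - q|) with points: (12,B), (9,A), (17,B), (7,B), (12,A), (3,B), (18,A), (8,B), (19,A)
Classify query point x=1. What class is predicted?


Distances: |12-1|=11, |9-1|=8, |17-1|=16, |7-1|=6, |12-1|=11, |3-1|=2, |18-1|=17, |8-1|=7, |19-1|=18. 7 nearest: (3,B), (7,B), (8,B), (9,A), (12,A), (12,B), (17,B). Counts: {'B': 5, 'A': 2}. Majority class: B.

B


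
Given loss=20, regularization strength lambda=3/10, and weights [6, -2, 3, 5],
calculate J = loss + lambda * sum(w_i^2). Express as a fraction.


L2 sq norm = sum(w^2) = 74. J = 20 + 3/10 * 74 = 211/5.

211/5


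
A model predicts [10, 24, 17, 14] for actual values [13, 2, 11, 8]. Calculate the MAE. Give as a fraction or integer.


MAE = (1/4) * (|13-10|=3 + |2-24|=22 + |11-17|=6 + |8-14|=6). Sum = 37. MAE = 37/4.

37/4


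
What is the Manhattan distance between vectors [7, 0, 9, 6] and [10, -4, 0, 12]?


d = sum of absolute differences: |7-10|=3 + |0--4|=4 + |9-0|=9 + |6-12|=6 = 22.

22


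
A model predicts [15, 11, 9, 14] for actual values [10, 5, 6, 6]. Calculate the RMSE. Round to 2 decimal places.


MSE = 33.5000. RMSE = sqrt(33.5000) = 5.79.

5.79


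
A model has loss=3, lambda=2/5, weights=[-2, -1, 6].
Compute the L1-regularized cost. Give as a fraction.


L1 norm = sum(|w|) = 9. J = 3 + 2/5 * 9 = 33/5.

33/5


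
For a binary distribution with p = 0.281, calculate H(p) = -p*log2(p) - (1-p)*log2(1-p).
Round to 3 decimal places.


H = -0.281*log2(0.281) - 0.719*log2(0.719) = 0.857.

0.857


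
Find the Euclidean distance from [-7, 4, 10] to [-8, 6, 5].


d = sqrt(sum of squared differences). (-7--8)^2=1, (4-6)^2=4, (10-5)^2=25. Sum = 30.

sqrt(30)


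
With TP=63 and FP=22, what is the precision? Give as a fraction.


Precision = TP / (TP + FP) = 63 / 85 = 63/85.

63/85


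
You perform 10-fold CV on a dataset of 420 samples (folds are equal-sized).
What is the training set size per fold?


Each validation fold has 420/10 = 42 samples. Training set = 420 - 42 = 378.

378


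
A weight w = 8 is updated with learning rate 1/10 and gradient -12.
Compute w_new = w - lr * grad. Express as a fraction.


w_new = 8 - 1/10 * -12 = 8 - -6/5 = 46/5.

46/5


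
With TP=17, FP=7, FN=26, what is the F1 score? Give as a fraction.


Precision = 17/24 = 17/24. Recall = 17/43 = 17/43. F1 = 2*P*R/(P+R) = 34/67.

34/67


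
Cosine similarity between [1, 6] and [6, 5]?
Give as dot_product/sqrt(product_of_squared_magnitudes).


dot = 36. |a|^2 = 37, |b|^2 = 61. cos = 36/sqrt(2257).

36/sqrt(2257)


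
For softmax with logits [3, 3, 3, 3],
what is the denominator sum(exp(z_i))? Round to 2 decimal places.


Denom = e^3=20.0855 + e^3=20.0855 + e^3=20.0855 + e^3=20.0855. Sum = 80.3420, which rounds to 80.34.

80.34


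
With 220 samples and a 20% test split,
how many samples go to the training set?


Test set = 220 * 20% = 44. Training set = 220 - 44 = 176.

176


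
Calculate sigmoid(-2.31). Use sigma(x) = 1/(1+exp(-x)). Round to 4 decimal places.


sigma(-2.31) = 1/(1+e^(2.31)) = 1/(1+10.074425) = 1/11.074425 = 0.0903.

0.0903


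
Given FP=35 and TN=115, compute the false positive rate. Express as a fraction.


FPR = FP / (FP + TN) = 35 / 150 = 7/30.

7/30


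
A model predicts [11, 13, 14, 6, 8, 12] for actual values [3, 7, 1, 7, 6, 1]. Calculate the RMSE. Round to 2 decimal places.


MSE = 65.8333. RMSE = sqrt(65.8333) = 8.11.

8.11


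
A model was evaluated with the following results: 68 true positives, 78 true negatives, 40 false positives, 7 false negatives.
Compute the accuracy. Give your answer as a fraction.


Accuracy = (TP + TN) / (TP + TN + FP + FN) = (68 + 78) / 193 = 146/193.

146/193


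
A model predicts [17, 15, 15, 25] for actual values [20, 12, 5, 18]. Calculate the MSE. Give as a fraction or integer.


MSE = (1/4) * ((20-17)^2=9 + (12-15)^2=9 + (5-15)^2=100 + (18-25)^2=49). Sum = 167. MSE = 167/4.

167/4


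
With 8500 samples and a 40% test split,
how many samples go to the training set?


Test set = 8500 * 40% = 3400. Training set = 8500 - 3400 = 5100.

5100


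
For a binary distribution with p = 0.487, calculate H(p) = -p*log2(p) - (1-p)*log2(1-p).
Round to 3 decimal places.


H = -0.487*log2(0.487) - 0.513*log2(0.513) = 1.000.

1.000


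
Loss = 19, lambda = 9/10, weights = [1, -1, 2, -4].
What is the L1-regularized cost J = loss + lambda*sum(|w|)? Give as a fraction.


L1 norm = sum(|w|) = 8. J = 19 + 9/10 * 8 = 131/5.

131/5


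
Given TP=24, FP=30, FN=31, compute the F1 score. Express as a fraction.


Precision = 24/54 = 4/9. Recall = 24/55 = 24/55. F1 = 2*P*R/(P+R) = 48/109.

48/109


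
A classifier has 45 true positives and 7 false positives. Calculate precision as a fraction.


Precision = TP / (TP + FP) = 45 / 52 = 45/52.

45/52


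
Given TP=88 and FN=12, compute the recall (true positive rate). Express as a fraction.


Recall = TP / (TP + FN) = 88 / 100 = 22/25.

22/25


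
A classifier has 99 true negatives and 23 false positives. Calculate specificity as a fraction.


Specificity = TN / (TN + FP) = 99 / 122 = 99/122.

99/122


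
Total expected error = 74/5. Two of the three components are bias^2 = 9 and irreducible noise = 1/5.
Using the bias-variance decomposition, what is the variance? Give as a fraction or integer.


Total error = bias^2 + variance + irreducible noise. So variance = 74/5 - 9 - 1/5 = 28/5.

28/5


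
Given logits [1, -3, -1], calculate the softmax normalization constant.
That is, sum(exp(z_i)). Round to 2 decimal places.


Denom = e^1=2.7183 + e^-3=0.0498 + e^-1=0.3679. Sum = 3.1360, which rounds to 3.14.

3.14


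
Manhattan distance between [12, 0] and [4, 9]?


d = sum of absolute differences: |12-4|=8 + |0-9|=9 = 17.

17


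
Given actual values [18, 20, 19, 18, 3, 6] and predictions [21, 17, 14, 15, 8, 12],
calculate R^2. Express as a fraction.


Mean(y) = 14. SS_res = 113. SS_tot = 278. R^2 = 1 - 113/(278) = 165/278.

165/278


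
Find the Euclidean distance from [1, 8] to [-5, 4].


d = sqrt(sum of squared differences). (1--5)^2=36, (8-4)^2=16. Sum = 52.

sqrt(52)


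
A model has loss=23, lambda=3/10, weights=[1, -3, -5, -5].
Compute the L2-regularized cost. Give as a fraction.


L2 sq norm = sum(w^2) = 60. J = 23 + 3/10 * 60 = 41.

41


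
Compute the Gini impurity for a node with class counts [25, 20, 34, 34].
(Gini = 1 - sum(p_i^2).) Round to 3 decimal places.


Total = 113. Proportions: 25/113, 20/113, 34/113, 34/113. sum(p_i^2) = 0.2613. Gini = 1 - 0.2613 = 0.7387, which rounds to 0.739.

0.739


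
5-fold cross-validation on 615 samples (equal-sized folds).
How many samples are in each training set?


Each validation fold has 615/5 = 123 samples. Training set = 615 - 123 = 492.

492


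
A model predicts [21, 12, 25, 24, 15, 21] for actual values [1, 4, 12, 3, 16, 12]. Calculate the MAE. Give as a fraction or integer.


MAE = (1/6) * (|1-21|=20 + |4-12|=8 + |12-25|=13 + |3-24|=21 + |16-15|=1 + |12-21|=9). Sum = 72. MAE = 12.

12


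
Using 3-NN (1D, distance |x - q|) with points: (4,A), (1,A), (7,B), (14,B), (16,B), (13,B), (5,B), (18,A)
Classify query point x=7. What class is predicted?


Distances: |4-7|=3, |1-7|=6, |7-7|=0, |14-7|=7, |16-7|=9, |13-7|=6, |5-7|=2, |18-7|=11. 3 nearest: (7,B), (5,B), (4,A). Counts: {'B': 2, 'A': 1}. Majority class: B.

B


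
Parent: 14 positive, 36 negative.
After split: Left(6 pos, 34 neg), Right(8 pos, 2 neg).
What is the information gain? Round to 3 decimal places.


H(parent) = 0.8555. H(left) = 0.6098, H(right) = 0.7219. Weighted = (40/50)*0.6098 + (10/50)*0.7219 = 0.6322. IG = 0.8555 - 0.6322 = 0.2233, which rounds to 0.223.

0.223


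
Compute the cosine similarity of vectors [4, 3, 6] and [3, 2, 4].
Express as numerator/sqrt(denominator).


dot = 42. |a|^2 = 61, |b|^2 = 29. cos = 42/sqrt(1769).

42/sqrt(1769)


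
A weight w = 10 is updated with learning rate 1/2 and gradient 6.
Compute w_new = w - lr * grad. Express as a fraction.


w_new = 10 - 1/2 * 6 = 10 - 3 = 7.

7


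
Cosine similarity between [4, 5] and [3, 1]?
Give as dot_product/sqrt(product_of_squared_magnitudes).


dot = 17. |a|^2 = 41, |b|^2 = 10. cos = 17/sqrt(410).

17/sqrt(410)


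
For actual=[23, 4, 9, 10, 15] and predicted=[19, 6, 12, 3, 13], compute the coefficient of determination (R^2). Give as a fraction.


Mean(y) = 61/5. SS_res = 82. SS_tot = 1034/5. R^2 = 1 - 82/(1034/5) = 312/517.

312/517


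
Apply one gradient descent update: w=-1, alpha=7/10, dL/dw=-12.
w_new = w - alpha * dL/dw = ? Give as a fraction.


w_new = -1 - 7/10 * -12 = -1 - -42/5 = 37/5.

37/5


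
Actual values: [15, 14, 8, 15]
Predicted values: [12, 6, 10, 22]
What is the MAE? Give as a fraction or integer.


MAE = (1/4) * (|15-12|=3 + |14-6|=8 + |8-10|=2 + |15-22|=7). Sum = 20. MAE = 5.

5


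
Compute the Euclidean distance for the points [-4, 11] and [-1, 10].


d = sqrt(sum of squared differences). (-4--1)^2=9, (11-10)^2=1. Sum = 10.

sqrt(10)


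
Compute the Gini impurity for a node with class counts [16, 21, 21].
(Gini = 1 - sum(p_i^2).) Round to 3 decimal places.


Total = 58. Proportions: 16/58, 21/58, 21/58. sum(p_i^2) = 0.3383. Gini = 1 - 0.3383 = 0.6617, which rounds to 0.662.

0.662


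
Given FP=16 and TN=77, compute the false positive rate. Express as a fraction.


FPR = FP / (FP + TN) = 16 / 93 = 16/93.

16/93


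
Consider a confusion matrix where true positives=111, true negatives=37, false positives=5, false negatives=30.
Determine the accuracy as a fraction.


Accuracy = (TP + TN) / (TP + TN + FP + FN) = (111 + 37) / 183 = 148/183.

148/183


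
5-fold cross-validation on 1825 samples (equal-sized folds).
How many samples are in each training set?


Each validation fold has 1825/5 = 365 samples. Training set = 1825 - 365 = 1460.

1460


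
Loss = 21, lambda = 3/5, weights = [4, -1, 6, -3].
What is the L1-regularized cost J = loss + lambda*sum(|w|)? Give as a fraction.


L1 norm = sum(|w|) = 14. J = 21 + 3/5 * 14 = 147/5.

147/5


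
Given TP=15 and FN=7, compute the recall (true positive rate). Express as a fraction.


Recall = TP / (TP + FN) = 15 / 22 = 15/22.

15/22


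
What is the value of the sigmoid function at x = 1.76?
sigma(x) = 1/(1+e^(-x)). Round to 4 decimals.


sigma(1.76) = 1/(1+e^(-1.76)) = 1/(1+0.172045) = 1/1.172045 = 0.8532.

0.8532


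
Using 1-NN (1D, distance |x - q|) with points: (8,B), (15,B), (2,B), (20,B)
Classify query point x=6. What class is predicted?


Distances: |8-6|=2, |15-6|=9, |2-6|=4, |20-6|=14. 1 nearest: (8,B). Counts: {'B': 1}. Majority class: B.

B


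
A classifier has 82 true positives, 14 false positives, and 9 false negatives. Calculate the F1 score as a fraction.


Precision = 82/96 = 41/48. Recall = 82/91 = 82/91. F1 = 2*P*R/(P+R) = 164/187.

164/187


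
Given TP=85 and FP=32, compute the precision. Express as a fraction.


Precision = TP / (TP + FP) = 85 / 117 = 85/117.

85/117


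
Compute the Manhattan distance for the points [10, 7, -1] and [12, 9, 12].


d = sum of absolute differences: |10-12|=2 + |7-9|=2 + |-1-12|=13 = 17.

17


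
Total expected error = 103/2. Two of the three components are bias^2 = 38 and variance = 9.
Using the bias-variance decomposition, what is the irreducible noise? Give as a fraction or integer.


Total error = bias^2 + variance + irreducible noise. So irreducible noise = 103/2 - 38 - 9 = 9/2.

9/2


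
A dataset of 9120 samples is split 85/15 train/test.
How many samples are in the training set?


Test set = 9120 * 15% = 1368. Training set = 9120 - 1368 = 7752.

7752


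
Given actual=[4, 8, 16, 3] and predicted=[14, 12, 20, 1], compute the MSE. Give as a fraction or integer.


MSE = (1/4) * ((4-14)^2=100 + (8-12)^2=16 + (16-20)^2=16 + (3-1)^2=4). Sum = 136. MSE = 34.

34


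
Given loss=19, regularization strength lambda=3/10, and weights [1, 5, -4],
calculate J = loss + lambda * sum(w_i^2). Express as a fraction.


L2 sq norm = sum(w^2) = 42. J = 19 + 3/10 * 42 = 158/5.

158/5


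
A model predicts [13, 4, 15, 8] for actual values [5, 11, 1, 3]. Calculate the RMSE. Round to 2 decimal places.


MSE = 83.5000. RMSE = sqrt(83.5000) = 9.14.

9.14


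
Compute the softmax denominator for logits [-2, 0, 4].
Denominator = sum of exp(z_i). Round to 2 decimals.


Denom = e^-2=0.1353 + e^0=1.0000 + e^4=54.5982. Sum = 55.7335, which rounds to 55.73.

55.73


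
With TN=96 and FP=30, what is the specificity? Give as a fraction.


Specificity = TN / (TN + FP) = 96 / 126 = 16/21.

16/21
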